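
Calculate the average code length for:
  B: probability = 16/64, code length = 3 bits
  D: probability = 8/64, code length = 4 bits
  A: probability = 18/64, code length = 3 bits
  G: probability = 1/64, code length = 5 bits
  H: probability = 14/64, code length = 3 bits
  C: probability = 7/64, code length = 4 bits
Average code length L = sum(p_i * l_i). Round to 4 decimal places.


Weighted contributions p_i * l_i:
  B: (16/64) * 3 = 48/64
  D: (8/64) * 4 = 32/64
  A: (18/64) * 3 = 54/64
  G: (1/64) * 5 = 5/64
  H: (14/64) * 3 = 42/64
  C: (7/64) * 4 = 28/64
Sum = (48 + 32 + 54 + 5 + 42 + 28)/64 = 209/64

L = 209/64 = 3.2656 bits/symbol


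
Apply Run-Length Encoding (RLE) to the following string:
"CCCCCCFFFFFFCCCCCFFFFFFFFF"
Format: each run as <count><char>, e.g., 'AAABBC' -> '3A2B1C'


Scanning runs left to right:
  i=0: run of 'C' x 6 -> '6C'
  i=6: run of 'F' x 6 -> '6F'
  i=12: run of 'C' x 5 -> '5C'
  i=17: run of 'F' x 9 -> '9F'

RLE = 6C6F5C9F


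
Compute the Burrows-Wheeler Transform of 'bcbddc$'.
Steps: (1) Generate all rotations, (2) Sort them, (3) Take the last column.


Rotations (sorted):
  0: $bcbddc -> last char: c
  1: bcbddc$ -> last char: $
  2: bddc$bc -> last char: c
  3: c$bcbdd -> last char: d
  4: cbddc$b -> last char: b
  5: dc$bcbd -> last char: d
  6: ddc$bcb -> last char: b


BWT = c$cdbdb


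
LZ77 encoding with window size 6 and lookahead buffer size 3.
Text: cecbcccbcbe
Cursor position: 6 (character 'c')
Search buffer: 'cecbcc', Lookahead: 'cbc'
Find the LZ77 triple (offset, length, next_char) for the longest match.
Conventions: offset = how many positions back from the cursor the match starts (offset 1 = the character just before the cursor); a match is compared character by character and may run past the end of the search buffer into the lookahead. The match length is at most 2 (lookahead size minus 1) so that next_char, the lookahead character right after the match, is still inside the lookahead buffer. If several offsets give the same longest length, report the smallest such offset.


Try each offset into the search buffer:
  offset=1 (pos 5, char 'c'): match length 1
  offset=2 (pos 4, char 'c'): match length 1
  offset=3 (pos 3, char 'b'): match length 0
  offset=4 (pos 2, char 'c'): match length 2
  offset=5 (pos 1, char 'e'): match length 0
  offset=6 (pos 0, char 'c'): match length 1
Longest match has length 2 at offset 4.
next_char = character at position 6 + 2 = 8 -> 'c'

Best match: offset=4, length=2 (matching 'cb' starting at position 2)
LZ77 triple: (4, 2, 'c')


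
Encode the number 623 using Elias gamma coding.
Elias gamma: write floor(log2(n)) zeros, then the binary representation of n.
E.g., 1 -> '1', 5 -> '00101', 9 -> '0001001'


num_bits = floor(log2(623)) + 1 = 10
leading_zeros = num_bits - 1 = 9
binary(623) = 1001101111

Elias gamma(623) = '000000000' + '1001101111' = 0000000001001101111 (19 bits)


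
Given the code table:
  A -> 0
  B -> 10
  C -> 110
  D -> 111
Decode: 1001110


Decoding:
10 -> B
0 -> A
111 -> D
0 -> A


Result: BADA


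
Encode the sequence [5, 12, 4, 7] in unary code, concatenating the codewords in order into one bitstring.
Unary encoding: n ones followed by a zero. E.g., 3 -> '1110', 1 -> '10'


Encode each number as n ones followed by a terminating 0:
  5 -> 111110 (6 bits)
  12 -> 1111111111110 (13 bits)
  4 -> 11110 (5 bits)
  7 -> 11111110 (8 bits)
Total length = 6 + 13 + 5 + 8 = 32 bits.

Unary([5, 12, 4, 7]) = 11111011111111111101111011111110 (32 bits)


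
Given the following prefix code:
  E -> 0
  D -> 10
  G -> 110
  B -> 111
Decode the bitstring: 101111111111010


Decoding step by step:
Bits 10 -> D
Bits 111 -> B
Bits 111 -> B
Bits 111 -> B
Bits 10 -> D
Bits 10 -> D


Decoded message: DBBBDD


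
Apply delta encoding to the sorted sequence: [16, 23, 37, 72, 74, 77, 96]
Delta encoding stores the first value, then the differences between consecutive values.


First value: 16
Deltas:
  23 - 16 = 7
  37 - 23 = 14
  72 - 37 = 35
  74 - 72 = 2
  77 - 74 = 3
  96 - 77 = 19


Delta encoded: [16, 7, 14, 35, 2, 3, 19]


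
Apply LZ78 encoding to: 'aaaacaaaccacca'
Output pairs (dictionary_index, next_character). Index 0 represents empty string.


LZ78 encoding steps:
Dictionary: {0: ''}
Step 1: w='' (idx 0), next='a' -> output (0, 'a'), add 'a' as idx 1
Step 2: w='a' (idx 1), next='a' -> output (1, 'a'), add 'aa' as idx 2
Step 3: w='a' (idx 1), next='c' -> output (1, 'c'), add 'ac' as idx 3
Step 4: w='aa' (idx 2), next='a' -> output (2, 'a'), add 'aaa' as idx 4
Step 5: w='' (idx 0), next='c' -> output (0, 'c'), add 'c' as idx 5
Step 6: w='c' (idx 5), next='a' -> output (5, 'a'), add 'ca' as idx 6
Step 7: w='c' (idx 5), next='c' -> output (5, 'c'), add 'cc' as idx 7
Step 8: w='a' (idx 1), end of input -> output (1, '')


Encoded: [(0, 'a'), (1, 'a'), (1, 'c'), (2, 'a'), (0, 'c'), (5, 'a'), (5, 'c'), (1, '')]


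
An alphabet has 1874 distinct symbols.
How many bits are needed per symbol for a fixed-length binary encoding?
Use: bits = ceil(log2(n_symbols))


log2(1874) = 10.8719
Bracket: 2^10 = 1024 < 1874 <= 2^11 = 2048
So ceil(log2(1874)) = 11

bits = ceil(log2(1874)) = ceil(10.8719) = 11 bits


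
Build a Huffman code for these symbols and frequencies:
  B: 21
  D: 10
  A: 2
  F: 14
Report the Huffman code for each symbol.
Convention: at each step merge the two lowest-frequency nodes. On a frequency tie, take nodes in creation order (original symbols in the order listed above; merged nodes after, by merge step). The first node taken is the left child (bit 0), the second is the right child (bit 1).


Huffman tree construction:
Step 1: Merge A(2) + D(10) = 12
Step 2: Merge (A+D)(12) + F(14) = 26
Step 3: Merge B(21) + ((A+D)+F)(26) = 47
Read each symbol's code off the tree from the root (left child = 0, right child = 1).

Codes:
  B: 0 (length 1)
  D: 101 (length 3)
  A: 100 (length 3)
  F: 11 (length 2)
Average code length: 85/47 = 1.8085 bits/symbol


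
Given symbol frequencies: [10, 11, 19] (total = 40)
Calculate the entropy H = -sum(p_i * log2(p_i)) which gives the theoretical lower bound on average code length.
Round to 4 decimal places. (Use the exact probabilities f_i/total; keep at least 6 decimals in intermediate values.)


Per-symbol terms -p_i * log2(p_i) with p_i = f_i/40:
  p = 10/40 = 0.250000: log2(p) = -2.000000, -p*log2(p) = 0.500000
  p = 11/40 = 0.275000: log2(p) = -1.862496, -p*log2(p) = 0.512187
  p = 19/40 = 0.475000: log2(p) = -1.074001, -p*log2(p) = 0.510150
H = 0.500000 + 0.512187 + 0.510150 = 1.522337

H = 1.5223 bits/symbol


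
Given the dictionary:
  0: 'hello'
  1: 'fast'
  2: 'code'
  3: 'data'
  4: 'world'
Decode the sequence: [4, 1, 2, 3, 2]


Look up each index in the dictionary:
  4 -> 'world'
  1 -> 'fast'
  2 -> 'code'
  3 -> 'data'
  2 -> 'code'

Decoded: "world fast code data code"


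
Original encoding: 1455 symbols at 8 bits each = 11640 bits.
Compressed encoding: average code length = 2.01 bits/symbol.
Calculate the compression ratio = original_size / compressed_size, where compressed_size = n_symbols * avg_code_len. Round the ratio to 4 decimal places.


original_size = n_symbols * orig_bits = 1455 * 8 = 11640 bits
compressed_size = n_symbols * avg_code_len = 1455 * 2.01 = 2924.55 bits
ratio = original_size / compressed_size = 11640 / 2924.55 = 3.9801

Compression ratio = 3.9801


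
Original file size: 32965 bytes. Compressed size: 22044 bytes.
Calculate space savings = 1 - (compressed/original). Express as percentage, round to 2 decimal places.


ratio = compressed/original = 22044/32965 = 0.668709
savings = 1 - ratio = 1 - 0.668709 = 0.331291
as a percentage: 0.331291 * 100 = 33.13%

Space savings = 1 - 22044/32965 = 33.13%


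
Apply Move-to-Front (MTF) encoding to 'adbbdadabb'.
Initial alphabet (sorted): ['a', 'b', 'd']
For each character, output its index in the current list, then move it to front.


MTF encoding:
'a': index 0 in ['a', 'b', 'd'] -> ['a', 'b', 'd']
'd': index 2 in ['a', 'b', 'd'] -> ['d', 'a', 'b']
'b': index 2 in ['d', 'a', 'b'] -> ['b', 'd', 'a']
'b': index 0 in ['b', 'd', 'a'] -> ['b', 'd', 'a']
'd': index 1 in ['b', 'd', 'a'] -> ['d', 'b', 'a']
'a': index 2 in ['d', 'b', 'a'] -> ['a', 'd', 'b']
'd': index 1 in ['a', 'd', 'b'] -> ['d', 'a', 'b']
'a': index 1 in ['d', 'a', 'b'] -> ['a', 'd', 'b']
'b': index 2 in ['a', 'd', 'b'] -> ['b', 'a', 'd']
'b': index 0 in ['b', 'a', 'd'] -> ['b', 'a', 'd']


Output: [0, 2, 2, 0, 1, 2, 1, 1, 2, 0]


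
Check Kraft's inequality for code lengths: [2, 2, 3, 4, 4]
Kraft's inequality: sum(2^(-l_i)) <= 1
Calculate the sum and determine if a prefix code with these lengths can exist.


Sum = 2^(-2) + 2^(-2) + 2^(-3) + 2^(-4) + 2^(-4)
    = 0.25 + 0.25 + 0.125 + 0.0625 + 0.0625
    = 12/16 = 0.75
Since 0.75 <= 1, Kraft's inequality IS satisfied.
A prefix code with these lengths CAN exist.

Kraft sum = 0.75. Satisfied.


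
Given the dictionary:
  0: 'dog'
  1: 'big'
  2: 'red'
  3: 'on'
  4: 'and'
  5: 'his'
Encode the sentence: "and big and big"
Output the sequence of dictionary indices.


Look up each word in the dictionary:
  'and' -> 4
  'big' -> 1
  'and' -> 4
  'big' -> 1

Encoded: [4, 1, 4, 1]


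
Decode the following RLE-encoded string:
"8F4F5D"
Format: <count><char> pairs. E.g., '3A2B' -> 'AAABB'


Expanding each <count><char> pair:
  8F -> 'FFFFFFFF'
  4F -> 'FFFF'
  5D -> 'DDDDD'

Decoded = FFFFFFFFFFFFDDDDD


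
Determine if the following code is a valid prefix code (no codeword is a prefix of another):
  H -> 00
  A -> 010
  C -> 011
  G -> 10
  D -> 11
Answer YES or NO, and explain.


Checking each pair (does one codeword prefix another?):
  H='00' vs A='010': no prefix
  H='00' vs C='011': no prefix
  H='00' vs G='10': no prefix
  H='00' vs D='11': no prefix
  A='010' vs H='00': no prefix
  A='010' vs C='011': no prefix
  A='010' vs G='10': no prefix
  A='010' vs D='11': no prefix
  C='011' vs H='00': no prefix
  C='011' vs A='010': no prefix
  C='011' vs G='10': no prefix
  C='011' vs D='11': no prefix
  G='10' vs H='00': no prefix
  G='10' vs A='010': no prefix
  G='10' vs C='011': no prefix
  G='10' vs D='11': no prefix
  D='11' vs H='00': no prefix
  D='11' vs A='010': no prefix
  D='11' vs C='011': no prefix
  D='11' vs G='10': no prefix
No violation found over all pairs.

YES -- this is a valid prefix code. No codeword is a prefix of any other codeword.


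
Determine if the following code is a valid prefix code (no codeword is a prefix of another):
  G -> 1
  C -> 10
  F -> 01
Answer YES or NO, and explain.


Checking each pair (does one codeword prefix another?):
  G='1' vs C='10': prefix -- VIOLATION

NO -- this is NOT a valid prefix code. G (1) is a prefix of C (10).


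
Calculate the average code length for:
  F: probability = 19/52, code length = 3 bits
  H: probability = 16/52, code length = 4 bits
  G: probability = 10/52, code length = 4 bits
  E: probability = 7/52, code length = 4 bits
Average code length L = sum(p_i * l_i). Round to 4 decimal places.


Weighted contributions p_i * l_i:
  F: (19/52) * 3 = 57/52
  H: (16/52) * 4 = 64/52
  G: (10/52) * 4 = 40/52
  E: (7/52) * 4 = 28/52
Sum = (57 + 64 + 40 + 28)/52 = 189/52

L = 189/52 = 3.6346 bits/symbol


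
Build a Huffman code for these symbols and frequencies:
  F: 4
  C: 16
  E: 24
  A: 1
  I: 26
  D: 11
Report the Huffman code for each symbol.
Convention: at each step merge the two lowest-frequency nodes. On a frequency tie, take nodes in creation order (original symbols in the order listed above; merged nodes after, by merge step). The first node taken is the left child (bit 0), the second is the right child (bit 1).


Huffman tree construction:
Step 1: Merge A(1) + F(4) = 5
Step 2: Merge (A+F)(5) + D(11) = 16
Step 3: Merge C(16) + ((A+F)+D)(16) = 32
Step 4: Merge E(24) + I(26) = 50
Step 5: Merge (C+((A+F)+D))(32) + (E+I)(50) = 82
Read each symbol's code off the tree from the root (left child = 0, right child = 1).

Codes:
  F: 0101 (length 4)
  C: 00 (length 2)
  E: 10 (length 2)
  A: 0100 (length 4)
  I: 11 (length 2)
  D: 011 (length 3)
Average code length: 185/82 = 2.2561 bits/symbol


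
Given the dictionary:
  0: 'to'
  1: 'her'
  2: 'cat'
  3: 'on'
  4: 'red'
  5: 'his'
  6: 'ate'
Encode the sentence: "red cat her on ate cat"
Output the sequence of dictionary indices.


Look up each word in the dictionary:
  'red' -> 4
  'cat' -> 2
  'her' -> 1
  'on' -> 3
  'ate' -> 6
  'cat' -> 2

Encoded: [4, 2, 1, 3, 6, 2]


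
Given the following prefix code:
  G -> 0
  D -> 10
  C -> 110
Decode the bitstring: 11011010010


Decoding step by step:
Bits 110 -> C
Bits 110 -> C
Bits 10 -> D
Bits 0 -> G
Bits 10 -> D


Decoded message: CCDGD


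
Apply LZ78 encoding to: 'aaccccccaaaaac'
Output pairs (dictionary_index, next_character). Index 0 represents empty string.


LZ78 encoding steps:
Dictionary: {0: ''}
Step 1: w='' (idx 0), next='a' -> output (0, 'a'), add 'a' as idx 1
Step 2: w='a' (idx 1), next='c' -> output (1, 'c'), add 'ac' as idx 2
Step 3: w='' (idx 0), next='c' -> output (0, 'c'), add 'c' as idx 3
Step 4: w='c' (idx 3), next='c' -> output (3, 'c'), add 'cc' as idx 4
Step 5: w='cc' (idx 4), next='a' -> output (4, 'a'), add 'cca' as idx 5
Step 6: w='a' (idx 1), next='a' -> output (1, 'a'), add 'aa' as idx 6
Step 7: w='aa' (idx 6), next='c' -> output (6, 'c'), add 'aac' as idx 7


Encoded: [(0, 'a'), (1, 'c'), (0, 'c'), (3, 'c'), (4, 'a'), (1, 'a'), (6, 'c')]


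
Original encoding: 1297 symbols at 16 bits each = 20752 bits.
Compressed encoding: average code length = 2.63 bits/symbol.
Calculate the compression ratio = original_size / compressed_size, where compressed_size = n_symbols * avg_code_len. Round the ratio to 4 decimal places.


original_size = n_symbols * orig_bits = 1297 * 16 = 20752 bits
compressed_size = n_symbols * avg_code_len = 1297 * 2.63 = 3411.11 bits
ratio = original_size / compressed_size = 20752 / 3411.11 = 6.0837

Compression ratio = 6.0837


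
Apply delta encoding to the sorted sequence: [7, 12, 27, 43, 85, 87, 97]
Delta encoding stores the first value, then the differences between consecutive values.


First value: 7
Deltas:
  12 - 7 = 5
  27 - 12 = 15
  43 - 27 = 16
  85 - 43 = 42
  87 - 85 = 2
  97 - 87 = 10


Delta encoded: [7, 5, 15, 16, 42, 2, 10]


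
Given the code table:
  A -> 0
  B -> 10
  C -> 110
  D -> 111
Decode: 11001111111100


Decoding:
110 -> C
0 -> A
111 -> D
111 -> D
110 -> C
0 -> A


Result: CADDCA


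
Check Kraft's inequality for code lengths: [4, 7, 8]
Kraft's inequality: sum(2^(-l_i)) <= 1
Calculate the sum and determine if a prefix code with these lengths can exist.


Sum = 2^(-4) + 2^(-7) + 2^(-8)
    = 0.0625 + 0.0078125 + 0.00390625
    = 19/256 = 0.07421875
Since 0.07421875 <= 1, Kraft's inequality IS satisfied.
A prefix code with these lengths CAN exist.

Kraft sum = 0.07421875. Satisfied.


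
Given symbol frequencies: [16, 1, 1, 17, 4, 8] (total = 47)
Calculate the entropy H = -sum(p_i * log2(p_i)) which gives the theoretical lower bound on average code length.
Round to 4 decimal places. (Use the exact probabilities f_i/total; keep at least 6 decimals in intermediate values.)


Per-symbol terms -p_i * log2(p_i) with p_i = f_i/47:
  p = 16/47 = 0.340426: log2(p) = -1.554589, -p*log2(p) = 0.529222
  p = 1/47 = 0.021277: log2(p) = -5.554589, -p*log2(p) = 0.118183
  p = 1/47 = 0.021277: log2(p) = -5.554589, -p*log2(p) = 0.118183
  p = 17/47 = 0.361702: log2(p) = -1.467126, -p*log2(p) = 0.530663
  p = 4/47 = 0.085106: log2(p) = -3.554589, -p*log2(p) = 0.302518
  p = 8/47 = 0.170213: log2(p) = -2.554589, -p*log2(p) = 0.434824
H = 0.529222 + 0.118183 + 0.118183 + 0.530663 + 0.302518 + 0.434824 = 2.033593

H = 2.0336 bits/symbol


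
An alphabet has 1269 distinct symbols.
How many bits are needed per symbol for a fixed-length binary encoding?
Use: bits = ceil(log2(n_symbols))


log2(1269) = 10.3095
Bracket: 2^10 = 1024 < 1269 <= 2^11 = 2048
So ceil(log2(1269)) = 11

bits = ceil(log2(1269)) = ceil(10.3095) = 11 bits


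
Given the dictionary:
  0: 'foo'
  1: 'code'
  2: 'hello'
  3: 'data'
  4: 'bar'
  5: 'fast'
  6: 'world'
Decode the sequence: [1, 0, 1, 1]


Look up each index in the dictionary:
  1 -> 'code'
  0 -> 'foo'
  1 -> 'code'
  1 -> 'code'

Decoded: "code foo code code"


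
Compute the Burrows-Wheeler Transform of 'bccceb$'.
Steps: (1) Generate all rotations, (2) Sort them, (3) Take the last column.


Rotations (sorted):
  0: $bccceb -> last char: b
  1: b$bccce -> last char: e
  2: bccceb$ -> last char: $
  3: ccceb$b -> last char: b
  4: cceb$bc -> last char: c
  5: ceb$bcc -> last char: c
  6: eb$bccc -> last char: c


BWT = be$bccc


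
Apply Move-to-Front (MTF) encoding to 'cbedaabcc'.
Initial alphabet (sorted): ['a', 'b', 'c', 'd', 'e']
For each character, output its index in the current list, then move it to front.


MTF encoding:
'c': index 2 in ['a', 'b', 'c', 'd', 'e'] -> ['c', 'a', 'b', 'd', 'e']
'b': index 2 in ['c', 'a', 'b', 'd', 'e'] -> ['b', 'c', 'a', 'd', 'e']
'e': index 4 in ['b', 'c', 'a', 'd', 'e'] -> ['e', 'b', 'c', 'a', 'd']
'd': index 4 in ['e', 'b', 'c', 'a', 'd'] -> ['d', 'e', 'b', 'c', 'a']
'a': index 4 in ['d', 'e', 'b', 'c', 'a'] -> ['a', 'd', 'e', 'b', 'c']
'a': index 0 in ['a', 'd', 'e', 'b', 'c'] -> ['a', 'd', 'e', 'b', 'c']
'b': index 3 in ['a', 'd', 'e', 'b', 'c'] -> ['b', 'a', 'd', 'e', 'c']
'c': index 4 in ['b', 'a', 'd', 'e', 'c'] -> ['c', 'b', 'a', 'd', 'e']
'c': index 0 in ['c', 'b', 'a', 'd', 'e'] -> ['c', 'b', 'a', 'd', 'e']


Output: [2, 2, 4, 4, 4, 0, 3, 4, 0]


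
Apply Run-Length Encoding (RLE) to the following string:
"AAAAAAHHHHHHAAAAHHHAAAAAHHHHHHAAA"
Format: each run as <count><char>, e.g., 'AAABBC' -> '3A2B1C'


Scanning runs left to right:
  i=0: run of 'A' x 6 -> '6A'
  i=6: run of 'H' x 6 -> '6H'
  i=12: run of 'A' x 4 -> '4A'
  i=16: run of 'H' x 3 -> '3H'
  i=19: run of 'A' x 5 -> '5A'
  i=24: run of 'H' x 6 -> '6H'
  i=30: run of 'A' x 3 -> '3A'

RLE = 6A6H4A3H5A6H3A


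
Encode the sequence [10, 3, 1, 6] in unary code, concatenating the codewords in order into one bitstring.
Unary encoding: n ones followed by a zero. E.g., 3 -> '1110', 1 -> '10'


Encode each number as n ones followed by a terminating 0:
  10 -> 11111111110 (11 bits)
  3 -> 1110 (4 bits)
  1 -> 10 (2 bits)
  6 -> 1111110 (7 bits)
Total length = 11 + 4 + 2 + 7 = 24 bits.

Unary([10, 3, 1, 6]) = 111111111101110101111110 (24 bits)


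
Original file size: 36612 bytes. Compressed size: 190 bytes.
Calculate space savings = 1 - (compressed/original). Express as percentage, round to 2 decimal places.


ratio = compressed/original = 190/36612 = 0.00519
savings = 1 - ratio = 1 - 0.00519 = 0.99481
as a percentage: 0.99481 * 100 = 99.48%

Space savings = 1 - 190/36612 = 99.48%


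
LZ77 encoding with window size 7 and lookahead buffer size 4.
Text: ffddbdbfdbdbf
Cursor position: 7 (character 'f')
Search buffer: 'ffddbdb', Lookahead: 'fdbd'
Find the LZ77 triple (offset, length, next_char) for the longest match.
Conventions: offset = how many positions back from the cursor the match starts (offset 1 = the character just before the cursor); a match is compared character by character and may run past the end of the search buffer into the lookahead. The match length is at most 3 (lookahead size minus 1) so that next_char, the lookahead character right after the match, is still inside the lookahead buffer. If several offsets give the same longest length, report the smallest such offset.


Try each offset into the search buffer:
  offset=1 (pos 6, char 'b'): match length 0
  offset=2 (pos 5, char 'd'): match length 0
  offset=3 (pos 4, char 'b'): match length 0
  offset=4 (pos 3, char 'd'): match length 0
  offset=5 (pos 2, char 'd'): match length 0
  offset=6 (pos 1, char 'f'): match length 2
  offset=7 (pos 0, char 'f'): match length 1
Longest match has length 2 at offset 6.
next_char = character at position 7 + 2 = 9 -> 'b'

Best match: offset=6, length=2 (matching 'fd' starting at position 1)
LZ77 triple: (6, 2, 'b')


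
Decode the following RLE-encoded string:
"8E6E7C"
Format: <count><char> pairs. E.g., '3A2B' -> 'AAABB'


Expanding each <count><char> pair:
  8E -> 'EEEEEEEE'
  6E -> 'EEEEEE'
  7C -> 'CCCCCCC'

Decoded = EEEEEEEEEEEEEECCCCCCC


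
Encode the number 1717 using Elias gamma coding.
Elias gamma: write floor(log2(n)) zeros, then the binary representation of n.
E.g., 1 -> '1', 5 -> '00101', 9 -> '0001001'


num_bits = floor(log2(1717)) + 1 = 11
leading_zeros = num_bits - 1 = 10
binary(1717) = 11010110101

Elias gamma(1717) = '0000000000' + '11010110101' = 000000000011010110101 (21 bits)


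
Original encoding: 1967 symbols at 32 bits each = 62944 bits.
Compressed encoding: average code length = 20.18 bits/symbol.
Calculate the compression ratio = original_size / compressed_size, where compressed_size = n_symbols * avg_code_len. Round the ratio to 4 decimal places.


original_size = n_symbols * orig_bits = 1967 * 32 = 62944 bits
compressed_size = n_symbols * avg_code_len = 1967 * 20.18 = 39694.06 bits
ratio = original_size / compressed_size = 62944 / 39694.06 = 1.5857

Compression ratio = 1.5857


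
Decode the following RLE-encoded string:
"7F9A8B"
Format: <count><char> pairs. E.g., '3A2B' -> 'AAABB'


Expanding each <count><char> pair:
  7F -> 'FFFFFFF'
  9A -> 'AAAAAAAAA'
  8B -> 'BBBBBBBB'

Decoded = FFFFFFFAAAAAAAAABBBBBBBB


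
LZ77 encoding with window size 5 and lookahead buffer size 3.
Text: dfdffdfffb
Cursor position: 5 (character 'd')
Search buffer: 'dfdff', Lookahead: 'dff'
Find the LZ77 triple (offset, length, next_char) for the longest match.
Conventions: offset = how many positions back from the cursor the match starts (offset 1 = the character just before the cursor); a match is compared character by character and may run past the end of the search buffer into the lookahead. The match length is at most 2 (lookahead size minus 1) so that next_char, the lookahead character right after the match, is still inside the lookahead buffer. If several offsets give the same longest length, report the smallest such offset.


Try each offset into the search buffer:
  offset=1 (pos 4, char 'f'): match length 0
  offset=2 (pos 3, char 'f'): match length 0
  offset=3 (pos 2, char 'd'): match length 2
  offset=4 (pos 1, char 'f'): match length 0
  offset=5 (pos 0, char 'd'): match length 2
Longest match has length 2, found at offsets 3, 5; take the smallest, offset 3.
next_char = character at position 5 + 2 = 7 -> 'f'

Best match: offset=3, length=2 (matching 'df' starting at position 2)
LZ77 triple: (3, 2, 'f')


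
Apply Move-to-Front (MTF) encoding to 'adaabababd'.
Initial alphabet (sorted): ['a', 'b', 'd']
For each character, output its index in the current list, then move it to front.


MTF encoding:
'a': index 0 in ['a', 'b', 'd'] -> ['a', 'b', 'd']
'd': index 2 in ['a', 'b', 'd'] -> ['d', 'a', 'b']
'a': index 1 in ['d', 'a', 'b'] -> ['a', 'd', 'b']
'a': index 0 in ['a', 'd', 'b'] -> ['a', 'd', 'b']
'b': index 2 in ['a', 'd', 'b'] -> ['b', 'a', 'd']
'a': index 1 in ['b', 'a', 'd'] -> ['a', 'b', 'd']
'b': index 1 in ['a', 'b', 'd'] -> ['b', 'a', 'd']
'a': index 1 in ['b', 'a', 'd'] -> ['a', 'b', 'd']
'b': index 1 in ['a', 'b', 'd'] -> ['b', 'a', 'd']
'd': index 2 in ['b', 'a', 'd'] -> ['d', 'b', 'a']


Output: [0, 2, 1, 0, 2, 1, 1, 1, 1, 2]


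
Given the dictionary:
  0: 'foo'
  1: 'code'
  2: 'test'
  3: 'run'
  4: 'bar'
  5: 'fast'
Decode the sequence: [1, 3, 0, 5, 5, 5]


Look up each index in the dictionary:
  1 -> 'code'
  3 -> 'run'
  0 -> 'foo'
  5 -> 'fast'
  5 -> 'fast'
  5 -> 'fast'

Decoded: "code run foo fast fast fast"


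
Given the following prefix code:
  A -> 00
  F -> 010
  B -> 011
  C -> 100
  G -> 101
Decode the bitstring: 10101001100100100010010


Decoding step by step:
Bits 101 -> G
Bits 010 -> F
Bits 011 -> B
Bits 00 -> A
Bits 100 -> C
Bits 100 -> C
Bits 010 -> F
Bits 010 -> F


Decoded message: GFBACCFF


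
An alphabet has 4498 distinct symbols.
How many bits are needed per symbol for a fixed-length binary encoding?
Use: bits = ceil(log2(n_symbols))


log2(4498) = 12.1351
Bracket: 2^12 = 4096 < 4498 <= 2^13 = 8192
So ceil(log2(4498)) = 13

bits = ceil(log2(4498)) = ceil(12.1351) = 13 bits


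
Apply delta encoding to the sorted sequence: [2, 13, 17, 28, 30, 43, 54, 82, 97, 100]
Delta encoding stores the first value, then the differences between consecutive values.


First value: 2
Deltas:
  13 - 2 = 11
  17 - 13 = 4
  28 - 17 = 11
  30 - 28 = 2
  43 - 30 = 13
  54 - 43 = 11
  82 - 54 = 28
  97 - 82 = 15
  100 - 97 = 3


Delta encoded: [2, 11, 4, 11, 2, 13, 11, 28, 15, 3]


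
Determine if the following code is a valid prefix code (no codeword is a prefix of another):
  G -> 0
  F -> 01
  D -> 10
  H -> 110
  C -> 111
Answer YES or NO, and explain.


Checking each pair (does one codeword prefix another?):
  G='0' vs F='01': prefix -- VIOLATION

NO -- this is NOT a valid prefix code. G (0) is a prefix of F (01).


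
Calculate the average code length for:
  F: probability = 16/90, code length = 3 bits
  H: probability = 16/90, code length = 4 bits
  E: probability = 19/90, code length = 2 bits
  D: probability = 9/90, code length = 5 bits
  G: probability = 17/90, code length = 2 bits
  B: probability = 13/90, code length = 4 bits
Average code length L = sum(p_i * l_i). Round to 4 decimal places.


Weighted contributions p_i * l_i:
  F: (16/90) * 3 = 48/90
  H: (16/90) * 4 = 64/90
  E: (19/90) * 2 = 38/90
  D: (9/90) * 5 = 45/90
  G: (17/90) * 2 = 34/90
  B: (13/90) * 4 = 52/90
Sum = (48 + 64 + 38 + 45 + 34 + 52)/90 = 281/90

L = 281/90 = 3.1222 bits/symbol


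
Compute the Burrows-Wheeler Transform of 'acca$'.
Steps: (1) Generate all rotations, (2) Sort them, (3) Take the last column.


Rotations (sorted):
  0: $acca -> last char: a
  1: a$acc -> last char: c
  2: acca$ -> last char: $
  3: ca$ac -> last char: c
  4: cca$a -> last char: a


BWT = ac$ca


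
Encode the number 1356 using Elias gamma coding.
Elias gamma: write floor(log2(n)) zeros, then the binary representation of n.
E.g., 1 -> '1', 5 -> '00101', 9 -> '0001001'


num_bits = floor(log2(1356)) + 1 = 11
leading_zeros = num_bits - 1 = 10
binary(1356) = 10101001100

Elias gamma(1356) = '0000000000' + '10101001100' = 000000000010101001100 (21 bits)


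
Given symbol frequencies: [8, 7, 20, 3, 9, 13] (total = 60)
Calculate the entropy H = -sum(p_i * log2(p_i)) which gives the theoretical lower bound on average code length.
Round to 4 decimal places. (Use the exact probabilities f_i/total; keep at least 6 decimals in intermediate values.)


Per-symbol terms -p_i * log2(p_i) with p_i = f_i/60:
  p = 8/60 = 0.133333: log2(p) = -2.906891, -p*log2(p) = 0.387585
  p = 7/60 = 0.116667: log2(p) = -3.099536, -p*log2(p) = 0.361612
  p = 20/60 = 0.333333: log2(p) = -1.584963, -p*log2(p) = 0.528321
  p = 3/60 = 0.050000: log2(p) = -4.321928, -p*log2(p) = 0.216096
  p = 9/60 = 0.150000: log2(p) = -2.736966, -p*log2(p) = 0.410545
  p = 13/60 = 0.216667: log2(p) = -2.206451, -p*log2(p) = 0.478064
H = 0.387585 + 0.361612 + 0.528321 + 0.216096 + 0.410545 + 0.478064 = 2.382223

H = 2.3822 bits/symbol


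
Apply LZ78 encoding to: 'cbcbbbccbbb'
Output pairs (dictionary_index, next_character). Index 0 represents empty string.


LZ78 encoding steps:
Dictionary: {0: ''}
Step 1: w='' (idx 0), next='c' -> output (0, 'c'), add 'c' as idx 1
Step 2: w='' (idx 0), next='b' -> output (0, 'b'), add 'b' as idx 2
Step 3: w='c' (idx 1), next='b' -> output (1, 'b'), add 'cb' as idx 3
Step 4: w='b' (idx 2), next='b' -> output (2, 'b'), add 'bb' as idx 4
Step 5: w='c' (idx 1), next='c' -> output (1, 'c'), add 'cc' as idx 5
Step 6: w='bb' (idx 4), next='b' -> output (4, 'b'), add 'bbb' as idx 6


Encoded: [(0, 'c'), (0, 'b'), (1, 'b'), (2, 'b'), (1, 'c'), (4, 'b')]


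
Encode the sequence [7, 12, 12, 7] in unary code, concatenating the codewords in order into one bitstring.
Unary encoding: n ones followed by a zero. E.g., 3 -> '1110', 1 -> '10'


Encode each number as n ones followed by a terminating 0:
  7 -> 11111110 (8 bits)
  12 -> 1111111111110 (13 bits)
  12 -> 1111111111110 (13 bits)
  7 -> 11111110 (8 bits)
Total length = 8 + 13 + 13 + 8 = 42 bits.

Unary([7, 12, 12, 7]) = 111111101111111111110111111111111011111110 (42 bits)


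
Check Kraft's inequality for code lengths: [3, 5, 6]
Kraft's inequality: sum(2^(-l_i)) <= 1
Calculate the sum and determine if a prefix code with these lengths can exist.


Sum = 2^(-3) + 2^(-5) + 2^(-6)
    = 0.125 + 0.03125 + 0.015625
    = 11/64 = 0.171875
Since 0.171875 <= 1, Kraft's inequality IS satisfied.
A prefix code with these lengths CAN exist.

Kraft sum = 0.171875. Satisfied.


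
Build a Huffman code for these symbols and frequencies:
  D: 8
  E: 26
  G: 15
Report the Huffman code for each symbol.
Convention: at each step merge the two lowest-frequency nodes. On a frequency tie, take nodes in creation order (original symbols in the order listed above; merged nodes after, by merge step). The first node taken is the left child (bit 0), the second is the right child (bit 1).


Huffman tree construction:
Step 1: Merge D(8) + G(15) = 23
Step 2: Merge (D+G)(23) + E(26) = 49
Read each symbol's code off the tree from the root (left child = 0, right child = 1).

Codes:
  D: 00 (length 2)
  E: 1 (length 1)
  G: 01 (length 2)
Average code length: 72/49 = 1.4694 bits/symbol


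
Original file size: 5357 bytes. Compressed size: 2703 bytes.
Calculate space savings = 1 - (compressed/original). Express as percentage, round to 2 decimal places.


ratio = compressed/original = 2703/5357 = 0.504573
savings = 1 - ratio = 1 - 0.504573 = 0.495427
as a percentage: 0.495427 * 100 = 49.54%

Space savings = 1 - 2703/5357 = 49.54%


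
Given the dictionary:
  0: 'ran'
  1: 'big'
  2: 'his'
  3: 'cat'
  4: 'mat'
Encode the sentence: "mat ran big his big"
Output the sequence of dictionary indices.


Look up each word in the dictionary:
  'mat' -> 4
  'ran' -> 0
  'big' -> 1
  'his' -> 2
  'big' -> 1

Encoded: [4, 0, 1, 2, 1]


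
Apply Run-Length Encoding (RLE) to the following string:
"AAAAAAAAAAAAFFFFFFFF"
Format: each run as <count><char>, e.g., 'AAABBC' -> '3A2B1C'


Scanning runs left to right:
  i=0: run of 'A' x 12 -> '12A'
  i=12: run of 'F' x 8 -> '8F'

RLE = 12A8F


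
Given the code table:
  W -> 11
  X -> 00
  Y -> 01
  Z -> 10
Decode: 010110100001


Decoding:
01 -> Y
01 -> Y
10 -> Z
10 -> Z
00 -> X
01 -> Y


Result: YYZZXY


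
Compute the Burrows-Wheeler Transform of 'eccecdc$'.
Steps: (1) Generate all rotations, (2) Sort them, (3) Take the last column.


Rotations (sorted):
  0: $eccecdc -> last char: c
  1: c$eccecd -> last char: d
  2: ccecdc$e -> last char: e
  3: cdc$ecce -> last char: e
  4: cecdc$ec -> last char: c
  5: dc$eccec -> last char: c
  6: eccecdc$ -> last char: $
  7: ecdc$ecc -> last char: c


BWT = cdeecc$c


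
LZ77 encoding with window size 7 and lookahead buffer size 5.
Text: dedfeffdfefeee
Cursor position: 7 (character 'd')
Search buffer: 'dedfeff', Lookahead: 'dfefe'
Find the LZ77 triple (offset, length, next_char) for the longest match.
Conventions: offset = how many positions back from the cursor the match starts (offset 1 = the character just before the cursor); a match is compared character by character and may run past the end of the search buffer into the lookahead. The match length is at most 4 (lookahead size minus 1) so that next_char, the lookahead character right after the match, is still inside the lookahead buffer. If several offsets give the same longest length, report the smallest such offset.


Try each offset into the search buffer:
  offset=1 (pos 6, char 'f'): match length 0
  offset=2 (pos 5, char 'f'): match length 0
  offset=3 (pos 4, char 'e'): match length 0
  offset=4 (pos 3, char 'f'): match length 0
  offset=5 (pos 2, char 'd'): match length 4
  offset=6 (pos 1, char 'e'): match length 0
  offset=7 (pos 0, char 'd'): match length 1
Longest match has length 4 at offset 5.
next_char = character at position 7 + 4 = 11 -> 'e'

Best match: offset=5, length=4 (matching 'dfef' starting at position 2)
LZ77 triple: (5, 4, 'e')


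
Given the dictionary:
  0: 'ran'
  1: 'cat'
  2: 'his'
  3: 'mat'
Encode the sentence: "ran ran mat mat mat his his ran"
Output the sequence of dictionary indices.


Look up each word in the dictionary:
  'ran' -> 0
  'ran' -> 0
  'mat' -> 3
  'mat' -> 3
  'mat' -> 3
  'his' -> 2
  'his' -> 2
  'ran' -> 0

Encoded: [0, 0, 3, 3, 3, 2, 2, 0]


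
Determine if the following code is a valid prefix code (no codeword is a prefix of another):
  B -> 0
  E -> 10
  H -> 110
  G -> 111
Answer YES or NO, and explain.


Checking each pair (does one codeword prefix another?):
  B='0' vs E='10': no prefix
  B='0' vs H='110': no prefix
  B='0' vs G='111': no prefix
  E='10' vs B='0': no prefix
  E='10' vs H='110': no prefix
  E='10' vs G='111': no prefix
  H='110' vs B='0': no prefix
  H='110' vs E='10': no prefix
  H='110' vs G='111': no prefix
  G='111' vs B='0': no prefix
  G='111' vs E='10': no prefix
  G='111' vs H='110': no prefix
No violation found over all pairs.

YES -- this is a valid prefix code. No codeword is a prefix of any other codeword.


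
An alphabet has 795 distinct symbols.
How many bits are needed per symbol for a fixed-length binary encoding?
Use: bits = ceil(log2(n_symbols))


log2(795) = 9.6348
Bracket: 2^9 = 512 < 795 <= 2^10 = 1024
So ceil(log2(795)) = 10

bits = ceil(log2(795)) = ceil(9.6348) = 10 bits


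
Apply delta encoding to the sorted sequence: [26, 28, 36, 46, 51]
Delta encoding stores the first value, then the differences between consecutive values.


First value: 26
Deltas:
  28 - 26 = 2
  36 - 28 = 8
  46 - 36 = 10
  51 - 46 = 5


Delta encoded: [26, 2, 8, 10, 5]


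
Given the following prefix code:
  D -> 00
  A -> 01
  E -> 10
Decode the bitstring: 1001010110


Decoding step by step:
Bits 10 -> E
Bits 01 -> A
Bits 01 -> A
Bits 01 -> A
Bits 10 -> E


Decoded message: EAAAE


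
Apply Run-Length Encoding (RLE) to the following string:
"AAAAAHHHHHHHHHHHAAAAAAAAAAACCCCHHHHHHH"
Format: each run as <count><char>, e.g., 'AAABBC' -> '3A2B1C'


Scanning runs left to right:
  i=0: run of 'A' x 5 -> '5A'
  i=5: run of 'H' x 11 -> '11H'
  i=16: run of 'A' x 11 -> '11A'
  i=27: run of 'C' x 4 -> '4C'
  i=31: run of 'H' x 7 -> '7H'

RLE = 5A11H11A4C7H


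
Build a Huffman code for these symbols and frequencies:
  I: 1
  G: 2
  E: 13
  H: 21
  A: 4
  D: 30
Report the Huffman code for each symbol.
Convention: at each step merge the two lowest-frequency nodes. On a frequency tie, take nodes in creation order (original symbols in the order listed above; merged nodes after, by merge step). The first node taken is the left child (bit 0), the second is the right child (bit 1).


Huffman tree construction:
Step 1: Merge I(1) + G(2) = 3
Step 2: Merge (I+G)(3) + A(4) = 7
Step 3: Merge ((I+G)+A)(7) + E(13) = 20
Step 4: Merge (((I+G)+A)+E)(20) + H(21) = 41
Step 5: Merge D(30) + ((((I+G)+A)+E)+H)(41) = 71
Read each symbol's code off the tree from the root (left child = 0, right child = 1).

Codes:
  I: 10000 (length 5)
  G: 10001 (length 5)
  E: 101 (length 3)
  H: 11 (length 2)
  A: 1001 (length 4)
  D: 0 (length 1)
Average code length: 142/71 = 2.0000 bits/symbol


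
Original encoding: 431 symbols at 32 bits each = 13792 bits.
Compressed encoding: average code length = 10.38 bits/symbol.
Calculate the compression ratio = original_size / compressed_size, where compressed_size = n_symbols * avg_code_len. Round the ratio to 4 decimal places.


original_size = n_symbols * orig_bits = 431 * 32 = 13792 bits
compressed_size = n_symbols * avg_code_len = 431 * 10.38 = 4473.78 bits
ratio = original_size / compressed_size = 13792 / 4473.78 = 3.0829

Compression ratio = 3.0829


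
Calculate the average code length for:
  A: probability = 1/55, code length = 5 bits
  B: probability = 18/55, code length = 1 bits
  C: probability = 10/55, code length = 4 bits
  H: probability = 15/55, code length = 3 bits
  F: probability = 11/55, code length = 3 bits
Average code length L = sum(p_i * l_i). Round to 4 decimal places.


Weighted contributions p_i * l_i:
  A: (1/55) * 5 = 5/55
  B: (18/55) * 1 = 18/55
  C: (10/55) * 4 = 40/55
  H: (15/55) * 3 = 45/55
  F: (11/55) * 3 = 33/55
Sum = (5 + 18 + 40 + 45 + 33)/55 = 141/55

L = 141/55 = 2.5636 bits/symbol


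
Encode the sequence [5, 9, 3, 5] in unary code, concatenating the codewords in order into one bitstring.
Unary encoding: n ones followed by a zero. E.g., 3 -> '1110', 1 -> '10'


Encode each number as n ones followed by a terminating 0:
  5 -> 111110 (6 bits)
  9 -> 1111111110 (10 bits)
  3 -> 1110 (4 bits)
  5 -> 111110 (6 bits)
Total length = 6 + 10 + 4 + 6 = 26 bits.

Unary([5, 9, 3, 5]) = 11111011111111101110111110 (26 bits)


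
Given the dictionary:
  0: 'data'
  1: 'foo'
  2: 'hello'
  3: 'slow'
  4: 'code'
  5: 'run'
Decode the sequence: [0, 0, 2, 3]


Look up each index in the dictionary:
  0 -> 'data'
  0 -> 'data'
  2 -> 'hello'
  3 -> 'slow'

Decoded: "data data hello slow"


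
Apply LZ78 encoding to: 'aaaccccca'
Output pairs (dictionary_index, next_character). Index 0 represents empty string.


LZ78 encoding steps:
Dictionary: {0: ''}
Step 1: w='' (idx 0), next='a' -> output (0, 'a'), add 'a' as idx 1
Step 2: w='a' (idx 1), next='a' -> output (1, 'a'), add 'aa' as idx 2
Step 3: w='' (idx 0), next='c' -> output (0, 'c'), add 'c' as idx 3
Step 4: w='c' (idx 3), next='c' -> output (3, 'c'), add 'cc' as idx 4
Step 5: w='cc' (idx 4), next='a' -> output (4, 'a'), add 'cca' as idx 5


Encoded: [(0, 'a'), (1, 'a'), (0, 'c'), (3, 'c'), (4, 'a')]


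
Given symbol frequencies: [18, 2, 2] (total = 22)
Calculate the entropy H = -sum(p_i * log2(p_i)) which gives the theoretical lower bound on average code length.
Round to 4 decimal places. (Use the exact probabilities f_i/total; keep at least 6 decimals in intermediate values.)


Per-symbol terms -p_i * log2(p_i) with p_i = f_i/22:
  p = 18/22 = 0.818182: log2(p) = -0.289507, -p*log2(p) = 0.236869
  p = 2/22 = 0.090909: log2(p) = -3.459432, -p*log2(p) = 0.314494
  p = 2/22 = 0.090909: log2(p) = -3.459432, -p*log2(p) = 0.314494
H = 0.236869 + 0.314494 + 0.314494 = 0.865857

H = 0.8659 bits/symbol


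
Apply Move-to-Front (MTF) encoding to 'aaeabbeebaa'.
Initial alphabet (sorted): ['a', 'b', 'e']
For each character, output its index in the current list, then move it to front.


MTF encoding:
'a': index 0 in ['a', 'b', 'e'] -> ['a', 'b', 'e']
'a': index 0 in ['a', 'b', 'e'] -> ['a', 'b', 'e']
'e': index 2 in ['a', 'b', 'e'] -> ['e', 'a', 'b']
'a': index 1 in ['e', 'a', 'b'] -> ['a', 'e', 'b']
'b': index 2 in ['a', 'e', 'b'] -> ['b', 'a', 'e']
'b': index 0 in ['b', 'a', 'e'] -> ['b', 'a', 'e']
'e': index 2 in ['b', 'a', 'e'] -> ['e', 'b', 'a']
'e': index 0 in ['e', 'b', 'a'] -> ['e', 'b', 'a']
'b': index 1 in ['e', 'b', 'a'] -> ['b', 'e', 'a']
'a': index 2 in ['b', 'e', 'a'] -> ['a', 'b', 'e']
'a': index 0 in ['a', 'b', 'e'] -> ['a', 'b', 'e']


Output: [0, 0, 2, 1, 2, 0, 2, 0, 1, 2, 0]


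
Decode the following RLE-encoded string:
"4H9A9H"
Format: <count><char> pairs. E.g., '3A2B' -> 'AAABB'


Expanding each <count><char> pair:
  4H -> 'HHHH'
  9A -> 'AAAAAAAAA'
  9H -> 'HHHHHHHHH'

Decoded = HHHHAAAAAAAAAHHHHHHHHH


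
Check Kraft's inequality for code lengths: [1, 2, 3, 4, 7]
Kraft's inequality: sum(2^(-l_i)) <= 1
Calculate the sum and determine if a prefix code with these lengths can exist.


Sum = 2^(-1) + 2^(-2) + 2^(-3) + 2^(-4) + 2^(-7)
    = 0.5 + 0.25 + 0.125 + 0.0625 + 0.0078125
    = 121/128 = 0.9453125
Since 0.9453125 <= 1, Kraft's inequality IS satisfied.
A prefix code with these lengths CAN exist.

Kraft sum = 0.9453125. Satisfied.


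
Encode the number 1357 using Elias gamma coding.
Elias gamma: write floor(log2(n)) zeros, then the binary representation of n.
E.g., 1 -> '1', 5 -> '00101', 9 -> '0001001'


num_bits = floor(log2(1357)) + 1 = 11
leading_zeros = num_bits - 1 = 10
binary(1357) = 10101001101

Elias gamma(1357) = '0000000000' + '10101001101' = 000000000010101001101 (21 bits)
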